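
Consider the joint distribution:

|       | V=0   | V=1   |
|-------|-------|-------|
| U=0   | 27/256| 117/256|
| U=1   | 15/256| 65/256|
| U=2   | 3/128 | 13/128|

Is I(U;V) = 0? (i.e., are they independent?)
Marginal P(U) (row sums):
  P(U=0) = 27/256 + 117/256 = 9/16
  P(U=1) = 15/256 + 65/256 = 5/16
  P(U=2) = 3/128 + 13/128 = 1/8
Marginal P(V) (column sums):
  P(V=0) = 27/256 + 15/256 + 3/128 = 3/16
  P(V=1) = 117/256 + 65/256 + 13/128 = 13/16

U and V are independent iff P(U=i,V=j) = P(U=i)·P(V=j) for every cell.
  P(U=0)·P(V=0) = 9/16 × 3/16 = 27/256 = P(U=0,V=0) ✓
  P(U=0)·P(V=1) = 9/16 × 13/16 = 117/256 = P(U=0,V=1) ✓
  P(U=1)·P(V=0) = 5/16 × 3/16 = 15/256 = P(U=1,V=0) ✓
  P(U=1)·P(V=1) = 5/16 × 13/16 = 65/256 = P(U=1,V=1) ✓
  P(U=2)·P(V=0) = 1/8 × 3/16 = 3/128 = P(U=2,V=0) ✓
  P(U=2)·P(V=1) = 1/8 × 13/16 = 13/128 = P(U=2,V=1) ✓

Yes, U and V are independent: every cell factors, so I(U;V) = 0 bits.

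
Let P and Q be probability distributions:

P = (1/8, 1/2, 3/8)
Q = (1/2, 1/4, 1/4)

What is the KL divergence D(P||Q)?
D(P||Q) = Σ P(i) log₂(P(i)/Q(i))
  i=0: (1/8) × log₂((1/8)/(1/2)) = (1/8) × log₂(1/4) = -0.2500
  i=1: (1/2) × log₂((1/2)/(1/4)) = (1/2) × log₂(2) = 0.5000
  i=2: (3/8) × log₂((3/8)/(1/4)) = (3/8) × log₂(3/2) = 0.2194
D(P||Q) = -0.2500 + 0.5000 + 0.2194
  = 0.4694 bits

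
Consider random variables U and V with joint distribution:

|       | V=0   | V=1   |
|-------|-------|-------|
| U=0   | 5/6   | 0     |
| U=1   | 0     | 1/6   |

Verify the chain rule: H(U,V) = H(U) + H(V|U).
Left side:
H(U,V) = -[(5/6)·log₂(5/6) + (1/6)·log₂(1/6)]
  = 0.2192 + 0.4308
  = 0.6500 bits

Right side:
Marginal P(U) (row sums):
  P(U=0) = 5/6 + 0 = 5/6
  P(U=1) = 0 + 1/6 = 1/6
H(U) = -[(5/6)·log₂(5/6) + (1/6)·log₂(1/6)]
  = 0.2192 + 0.4308
  = 0.6500 bits
H(V|U) = -Σ P(U,V)·log₂ P(V|U), where P(V|U) = P(U,V) / P(U)
  (cells with P(U,V) = 0 contribute 0)
  (U=0,V=0): P(V|U) = (5/6)/(5/6) = 1;  -(5/6)·log₂(1) = 0.0000
  (U=1,V=1): P(V|U) = (1/6)/(1/6) = 1;  -(1/6)·log₂(1) = 0.0000
H(V|U) = 0.0000 + 0.0000
  = 0.0000 bits
H(U) + H(V|U) = 0.6500 + 0.0000 = 0.6500 bits

Both sides equal 0.6500 bits, so the chain rule holds ✓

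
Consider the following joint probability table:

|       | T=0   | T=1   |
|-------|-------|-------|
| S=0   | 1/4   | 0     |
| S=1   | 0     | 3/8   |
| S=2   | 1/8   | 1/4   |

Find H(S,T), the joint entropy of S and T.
H(S,T) = -Σ P(S,T) log₂ P(S,T), summed over the non-zero cells:
H(S,T) = -[(1/4)·log₂(1/4) + (3/8)·log₂(3/8) + (1/8)·log₂(1/8) + (1/4)·log₂(1/4)]
  = 0.5000 + 0.5306 + 0.3750 + 0.5000
  = 1.9056 bits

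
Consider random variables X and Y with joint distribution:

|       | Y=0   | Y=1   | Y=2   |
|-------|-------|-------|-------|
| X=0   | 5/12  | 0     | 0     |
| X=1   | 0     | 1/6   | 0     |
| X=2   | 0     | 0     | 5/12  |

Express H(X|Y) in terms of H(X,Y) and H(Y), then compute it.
H(X|Y) = H(X,Y) - H(Y)

Marginal P(Y) (column sums):
  P(Y=0) = 5/12 + 0 + 0 = 5/12
  P(Y=1) = 0 + 1/6 + 0 = 1/6
  P(Y=2) = 0 + 0 + 5/12 = 5/12

H(X,Y) = -[(5/12)·log₂(5/12) + (1/6)·log₂(1/6) + (5/12)·log₂(5/12)]
  = 0.5263 + 0.4308 + 0.5263
  = 1.4834 bits
H(Y) = -[(5/12)·log₂(5/12) + (1/6)·log₂(1/6) + (5/12)·log₂(5/12)]
  = 0.5263 + 0.4308 + 0.5263
  = 1.4834 bits

H(X|Y) = 1.4834 - 1.4834 = 0.0000 bits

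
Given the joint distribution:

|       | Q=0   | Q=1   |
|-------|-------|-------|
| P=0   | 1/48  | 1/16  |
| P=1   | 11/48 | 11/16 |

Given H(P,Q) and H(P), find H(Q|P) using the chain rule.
From the chain rule: H(P,Q) = H(P) + H(Q|P)
Therefore: H(Q|P) = H(P,Q) - H(P)

H(P,Q) = -[(1/48)·log₂(1/48) + (1/16)·log₂(1/16) + (11/48)·log₂(11/48) + (11/16)·log₂(11/16)]
  = 0.1164 + 0.2500 + 0.4871 + 0.3716
  = 1.2251 bits
Marginal P(P) (row sums):
  P(P=0) = 1/48 + 1/16 = 1/12
  P(P=1) = 11/48 + 11/16 = 11/12
H(P) = -[(1/12)·log₂(1/12) + (11/12)·log₂(11/12)]
  = 0.2987 + 0.1151
  = 0.4138 bits

H(Q|P) = 1.2251 - 0.4138 = 0.8113 bits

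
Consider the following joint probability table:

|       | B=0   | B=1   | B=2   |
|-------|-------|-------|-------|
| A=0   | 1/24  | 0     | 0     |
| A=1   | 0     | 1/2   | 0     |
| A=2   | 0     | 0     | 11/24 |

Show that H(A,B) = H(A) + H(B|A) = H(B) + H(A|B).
Marginal P(A) (row sums):
  P(A=0) = 1/24 + 0 + 0 = 1/24
  P(A=1) = 0 + 1/2 + 0 = 1/2
  P(A=2) = 0 + 0 + 11/24 = 11/24
Marginal P(B) (column sums):
  P(B=0) = 1/24 + 0 + 0 = 1/24
  P(B=1) = 0 + 1/2 + 0 = 1/2
  P(B=2) = 0 + 0 + 11/24 = 11/24

Decomposition 1: H(A) + H(B|A)
H(A) = -[(1/24)·log₂(1/24) + (1/2)·log₂(1/2) + (11/24)·log₂(11/24)]
  = 0.1910 + 0.5000 + 0.5159
  = 1.2069 bits
H(B|A) = -Σ P(A,B)·log₂ P(B|A), where P(B|A) = P(A,B) / P(A)
  (cells with P(A,B) = 0 contribute 0)
  (A=0,B=0): P(B|A) = (1/24)/(1/24) = 1;  -(1/24)·log₂(1) = 0.0000
  (A=1,B=1): P(B|A) = (1/2)/(1/2) = 1;  -(1/2)·log₂(1) = 0.0000
  (A=2,B=2): P(B|A) = (11/24)/(11/24) = 1;  -(11/24)·log₂(1) = 0.0000
H(B|A) = 0.0000 + 0.0000 + 0.0000
  = 0.0000 bits
H(A) + H(B|A) = 1.2069 + 0.0000 = 1.2069 bits

Decomposition 2: H(B) + H(A|B)
H(B) = -[(1/24)·log₂(1/24) + (1/2)·log₂(1/2) + (11/24)·log₂(11/24)]
  = 0.1910 + 0.5000 + 0.5159
  = 1.2069 bits
H(A|B) = -Σ P(A,B)·log₂ P(A|B), where P(A|B) = P(A,B) / P(B)
  (cells with P(A,B) = 0 contribute 0)
  (A=0,B=0): P(A|B) = (1/24)/(1/24) = 1;  -(1/24)·log₂(1) = 0.0000
  (A=1,B=1): P(A|B) = (1/2)/(1/2) = 1;  -(1/2)·log₂(1) = 0.0000
  (A=2,B=2): P(A|B) = (11/24)/(11/24) = 1;  -(11/24)·log₂(1) = 0.0000
H(A|B) = 0.0000 + 0.0000 + 0.0000
  = 0.0000 bits
H(B) + H(A|B) = 1.2069 + 0.0000 = 1.2069 bits

Direct computation of the joint entropy:
H(A,B) = -[(1/24)·log₂(1/24) + (1/2)·log₂(1/2) + (11/24)·log₂(11/24)]
  = 0.1910 + 0.5000 + 0.5159
  = 1.2069 bits

All three agree: H(A,B) = 1.2069 bits ✓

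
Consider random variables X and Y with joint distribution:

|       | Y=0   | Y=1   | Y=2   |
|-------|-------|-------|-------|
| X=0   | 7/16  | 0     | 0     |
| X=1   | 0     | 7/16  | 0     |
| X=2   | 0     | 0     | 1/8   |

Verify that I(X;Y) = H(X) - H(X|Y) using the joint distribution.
Left side, from I(X;Y) = H(X) + H(Y) - H(X,Y):
Marginal P(X) (row sums):
  P(X=0) = 7/16 + 0 + 0 = 7/16
  P(X=1) = 0 + 7/16 + 0 = 7/16
  P(X=2) = 0 + 0 + 1/8 = 1/8
Marginal P(Y) (column sums):
  P(Y=0) = 7/16 + 0 + 0 = 7/16
  P(Y=1) = 0 + 7/16 + 0 = 7/16
  P(Y=2) = 0 + 0 + 1/8 = 1/8

H(X) = -[(7/16)·log₂(7/16) + (7/16)·log₂(7/16) + (1/8)·log₂(1/8)]
  = 0.5218 + 0.5218 + 0.3750
  = 1.4186 bits
H(Y) = -[(7/16)·log₂(7/16) + (7/16)·log₂(7/16) + (1/8)·log₂(1/8)]
  = 0.5218 + 0.5218 + 0.3750
  = 1.4186 bits
H(X,Y) = -[(7/16)·log₂(7/16) + (7/16)·log₂(7/16) + (1/8)·log₂(1/8)]
  = 0.5218 + 0.5218 + 0.3750
  = 1.4186 bits

I(X;Y) = H(X) + H(Y) - H(X,Y)
  = 1.4186 + 1.4186 - 1.4186
  = 1.4186 bits

Right side, with H(X|Y) computed directly from the conditional probabilities:
H(X|Y) = -Σ P(X,Y)·log₂ P(X|Y), where P(X|Y) = P(X,Y) / P(Y)
  (cells with P(X,Y) = 0 contribute 0)
  (X=0,Y=0): P(X|Y) = (7/16)/(7/16) = 1;  -(7/16)·log₂(1) = 0.0000
  (X=1,Y=1): P(X|Y) = (7/16)/(7/16) = 1;  -(7/16)·log₂(1) = 0.0000
  (X=2,Y=2): P(X|Y) = (1/8)/(1/8) = 1;  -(1/8)·log₂(1) = 0.0000
H(X|Y) = 0.0000 + 0.0000 + 0.0000
  = 0.0000 bits
H(X) - H(X|Y) = 1.4186 - 0.0000 = 1.4186 bits

Both sides equal 1.4186 bits, so I(X;Y) = H(X) - H(X|Y) ✓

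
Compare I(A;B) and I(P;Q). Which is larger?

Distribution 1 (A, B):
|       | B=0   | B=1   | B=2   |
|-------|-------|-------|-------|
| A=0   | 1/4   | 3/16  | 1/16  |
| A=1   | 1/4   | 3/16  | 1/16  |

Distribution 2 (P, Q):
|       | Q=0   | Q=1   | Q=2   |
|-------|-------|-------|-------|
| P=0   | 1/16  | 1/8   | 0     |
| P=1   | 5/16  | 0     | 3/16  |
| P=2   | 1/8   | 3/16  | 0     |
Distribution 1 (A, B):
Marginal P(A) (row sums):
  P(A=0) = 1/4 + 3/16 + 1/16 = 1/2
  P(A=1) = 1/4 + 3/16 + 1/16 = 1/2
Marginal P(B) (column sums):
  P(B=0) = 1/4 + 1/4 = 1/2
  P(B=1) = 3/16 + 3/16 = 3/8
  P(B=2) = 1/16 + 1/16 = 1/8

H(A) = -[(1/2)·log₂(1/2) + (1/2)·log₂(1/2)]
  = 0.5000 + 0.5000
  = 1.0000 bits
H(B) = -[(1/2)·log₂(1/2) + (3/8)·log₂(3/8) + (1/8)·log₂(1/8)]
  = 0.5000 + 0.5306 + 0.3750
  = 1.4056 bits
H(A,B) = -[(1/4)·log₂(1/4) + (3/16)·log₂(3/16) + (1/16)·log₂(1/16) + (1/4)·log₂(1/4) + (3/16)·log₂(3/16) + (1/16)·log₂(1/16)]
  = 0.5000 + 0.4528 + 0.2500 + 0.5000 + 0.4528 + 0.2500
  = 2.4056 bits

I(A;B) = H(A) + H(B) - H(A,B)
  = 1.0000 + 1.4056 - 2.4056
  = 0.0000 bits

Distribution 2 (P, Q):
Marginal P(P) (row sums):
  P(P=0) = 1/16 + 1/8 + 0 = 3/16
  P(P=1) = 5/16 + 0 + 3/16 = 1/2
  P(P=2) = 1/8 + 3/16 + 0 = 5/16
Marginal P(Q) (column sums):
  P(Q=0) = 1/16 + 5/16 + 1/8 = 1/2
  P(Q=1) = 1/8 + 0 + 3/16 = 5/16
  P(Q=2) = 0 + 3/16 + 0 = 3/16

H(P) = -[(3/16)·log₂(3/16) + (1/2)·log₂(1/2) + (5/16)·log₂(5/16)]
  = 0.4528 + 0.5000 + 0.5244
  = 1.4772 bits
H(Q) = -[(1/2)·log₂(1/2) + (5/16)·log₂(5/16) + (3/16)·log₂(3/16)]
  = 0.5000 + 0.5244 + 0.4528
  = 1.4772 bits
H(P,Q) = -[(1/16)·log₂(1/16) + (1/8)·log₂(1/8) + (5/16)·log₂(5/16) + (3/16)·log₂(3/16) + (1/8)·log₂(1/8) + (3/16)·log₂(3/16)]
  = 0.2500 + 0.3750 + 0.5244 + 0.4528 + 0.3750 + 0.4528
  = 2.4300 bits

I(P;Q) = H(P) + H(Q) - H(P,Q)
  = 1.4772 + 1.4772 - 2.4300
  = 0.5244 bits

I(P;Q) = 0.5244 bits > I(A;B) = 0.0000 bits, so (P, Q) has the higher mutual information (stronger dependence).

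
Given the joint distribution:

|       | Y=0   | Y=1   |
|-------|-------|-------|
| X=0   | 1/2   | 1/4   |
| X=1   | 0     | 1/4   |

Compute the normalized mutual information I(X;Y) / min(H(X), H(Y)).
Marginal P(X) (row sums):
  P(X=0) = 1/2 + 1/4 = 3/4
  P(X=1) = 0 + 1/4 = 1/4
Marginal P(Y) (column sums):
  P(Y=0) = 1/2 + 0 = 1/2
  P(Y=1) = 1/4 + 1/4 = 1/2

H(X) = -[(3/4)·log₂(3/4) + (1/4)·log₂(1/4)]
  = 0.3113 + 0.5000
  = 0.8113 bits
H(Y) = -[(1/2)·log₂(1/2) + (1/2)·log₂(1/2)]
  = 0.5000 + 0.5000
  = 1.0000 bits
H(X,Y) = -[(1/2)·log₂(1/2) + (1/4)·log₂(1/4) + (1/4)·log₂(1/4)]
  = 0.5000 + 0.5000 + 0.5000
  = 1.5000 bits

I(X;Y) = H(X) + H(Y) - H(X,Y)
  = 0.8113 + 1.0000 - 1.5000
  = 0.3113 bits

min(H(X), H(Y)) = min(0.8113, 1.0000) = 0.8113 bits
Normalized MI = 0.3113 / 0.8113 = 0.3837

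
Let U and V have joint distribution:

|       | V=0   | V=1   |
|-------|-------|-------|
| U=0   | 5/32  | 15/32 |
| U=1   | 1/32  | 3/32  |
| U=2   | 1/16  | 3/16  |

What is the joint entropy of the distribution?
H(U,V) = -Σ P(U,V) log₂ P(U,V), summed over the non-zero cells:
H(U,V) = -[(5/32)·log₂(5/32) + (15/32)·log₂(15/32) + (1/32)·log₂(1/32) + (3/32)·log₂(3/32) + (1/16)·log₂(1/16) + (3/16)·log₂(3/16)]
  = 0.4184 + 0.5124 + 0.1563 + 0.3202 + 0.2500 + 0.4528
  = 2.1101 bits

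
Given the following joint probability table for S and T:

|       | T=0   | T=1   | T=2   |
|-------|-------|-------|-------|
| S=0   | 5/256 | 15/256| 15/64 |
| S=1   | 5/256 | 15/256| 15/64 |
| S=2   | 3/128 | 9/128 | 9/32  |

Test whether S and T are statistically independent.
Marginal P(S) (row sums):
  P(S=0) = 5/256 + 15/256 + 15/64 = 5/16
  P(S=1) = 5/256 + 15/256 + 15/64 = 5/16
  P(S=2) = 3/128 + 9/128 + 9/32 = 3/8
Marginal P(T) (column sums):
  P(T=0) = 5/256 + 5/256 + 3/128 = 1/16
  P(T=1) = 15/256 + 15/256 + 9/128 = 3/16
  P(T=2) = 15/64 + 15/64 + 9/32 = 3/4

S and T are independent iff P(S=i,T=j) = P(S=i)·P(T=j) for every cell.
  P(S=0)·P(T=0) = 5/16 × 1/16 = 5/256 = P(S=0,T=0) ✓
  P(S=0)·P(T=1) = 5/16 × 3/16 = 15/256 = P(S=0,T=1) ✓
  P(S=0)·P(T=2) = 5/16 × 3/4 = 15/64 = P(S=0,T=2) ✓
  P(S=1)·P(T=0) = 5/16 × 1/16 = 5/256 = P(S=1,T=0) ✓
  P(S=1)·P(T=1) = 5/16 × 3/16 = 15/256 = P(S=1,T=1) ✓
  P(S=1)·P(T=2) = 5/16 × 3/4 = 15/64 = P(S=1,T=2) ✓
  P(S=2)·P(T=0) = 3/8 × 1/16 = 3/128 = P(S=2,T=0) ✓
  P(S=2)·P(T=1) = 3/8 × 3/16 = 9/128 = P(S=2,T=1) ✓
  P(S=2)·P(T=2) = 3/8 × 3/4 = 9/32 = P(S=2,T=2) ✓

Yes, S and T are independent: every cell factors, so I(S;T) = 0 bits.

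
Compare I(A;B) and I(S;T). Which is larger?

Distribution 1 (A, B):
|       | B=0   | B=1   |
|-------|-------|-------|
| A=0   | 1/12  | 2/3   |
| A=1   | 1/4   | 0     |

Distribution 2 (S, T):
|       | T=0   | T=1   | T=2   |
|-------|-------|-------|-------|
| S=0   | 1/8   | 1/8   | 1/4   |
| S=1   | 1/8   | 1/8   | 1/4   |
Distribution 1 (A, B):
Marginal P(A) (row sums):
  P(A=0) = 1/12 + 2/3 = 3/4
  P(A=1) = 1/4 + 0 = 1/4
Marginal P(B) (column sums):
  P(B=0) = 1/12 + 1/4 = 1/3
  P(B=1) = 2/3 + 0 = 2/3

H(A) = -[(3/4)·log₂(3/4) + (1/4)·log₂(1/4)]
  = 0.3113 + 0.5000
  = 0.8113 bits
H(B) = -[(1/3)·log₂(1/3) + (2/3)·log₂(2/3)]
  = 0.5283 + 0.3900
  = 0.9183 bits
H(A,B) = -[(1/12)·log₂(1/12) + (2/3)·log₂(2/3) + (1/4)·log₂(1/4)]
  = 0.2987 + 0.3900 + 0.5000
  = 1.1887 bits

I(A;B) = H(A) + H(B) - H(A,B)
  = 0.8113 + 0.9183 - 1.1887
  = 0.5409 bits

Distribution 2 (S, T):
Marginal P(S) (row sums):
  P(S=0) = 1/8 + 1/8 + 1/4 = 1/2
  P(S=1) = 1/8 + 1/8 + 1/4 = 1/2
Marginal P(T) (column sums):
  P(T=0) = 1/8 + 1/8 = 1/4
  P(T=1) = 1/8 + 1/8 = 1/4
  P(T=2) = 1/4 + 1/4 = 1/2

H(S) = -[(1/2)·log₂(1/2) + (1/2)·log₂(1/2)]
  = 0.5000 + 0.5000
  = 1.0000 bits
H(T) = -[(1/4)·log₂(1/4) + (1/4)·log₂(1/4) + (1/2)·log₂(1/2)]
  = 0.5000 + 0.5000 + 0.5000
  = 1.5000 bits
H(S,T) = -[(1/8)·log₂(1/8) + (1/8)·log₂(1/8) + (1/4)·log₂(1/4) + (1/8)·log₂(1/8) + (1/8)·log₂(1/8) + (1/4)·log₂(1/4)]
  = 0.3750 + 0.3750 + 0.5000 + 0.3750 + 0.3750 + 0.5000
  = 2.5000 bits

I(S;T) = H(S) + H(T) - H(S,T)
  = 1.0000 + 1.5000 - 2.5000
  = 0.0000 bits

I(A;B) = 0.5409 bits > I(S;T) = 0.0000 bits, so (A, B) has the higher mutual information (stronger dependence).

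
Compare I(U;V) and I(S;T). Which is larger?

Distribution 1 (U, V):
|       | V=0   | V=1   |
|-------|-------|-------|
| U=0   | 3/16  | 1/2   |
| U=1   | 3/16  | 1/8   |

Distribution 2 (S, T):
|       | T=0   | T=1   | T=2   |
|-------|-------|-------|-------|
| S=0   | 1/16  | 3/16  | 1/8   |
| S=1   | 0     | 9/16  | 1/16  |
Distribution 1 (U, V):
Marginal P(U) (row sums):
  P(U=0) = 3/16 + 1/2 = 11/16
  P(U=1) = 3/16 + 1/8 = 5/16
Marginal P(V) (column sums):
  P(V=0) = 3/16 + 3/16 = 3/8
  P(V=1) = 1/2 + 1/8 = 5/8

H(U) = -[(11/16)·log₂(11/16) + (5/16)·log₂(5/16)]
  = 0.3716 + 0.5244
  = 0.8960 bits
H(V) = -[(3/8)·log₂(3/8) + (5/8)·log₂(5/8)]
  = 0.5306 + 0.4238
  = 0.9544 bits
H(U,V) = -[(3/16)·log₂(3/16) + (1/2)·log₂(1/2) + (3/16)·log₂(3/16) + (1/8)·log₂(1/8)]
  = 0.4528 + 0.5000 + 0.4528 + 0.3750
  = 1.7806 bits

I(U;V) = H(U) + H(V) - H(U,V)
  = 0.8960 + 0.9544 - 1.7806
  = 0.0698 bits

Distribution 2 (S, T):
Marginal P(S) (row sums):
  P(S=0) = 1/16 + 3/16 + 1/8 = 3/8
  P(S=1) = 0 + 9/16 + 1/16 = 5/8
Marginal P(T) (column sums):
  P(T=0) = 1/16 + 0 = 1/16
  P(T=1) = 3/16 + 9/16 = 3/4
  P(T=2) = 1/8 + 1/16 = 3/16

H(S) = -[(3/8)·log₂(3/8) + (5/8)·log₂(5/8)]
  = 0.5306 + 0.4238
  = 0.9544 bits
H(T) = -[(1/16)·log₂(1/16) + (3/4)·log₂(3/4) + (3/16)·log₂(3/16)]
  = 0.2500 + 0.3113 + 0.4528
  = 1.0141 bits
H(S,T) = -[(1/16)·log₂(1/16) + (3/16)·log₂(3/16) + (1/8)·log₂(1/8) + (9/16)·log₂(9/16) + (1/16)·log₂(1/16)]
  = 0.2500 + 0.4528 + 0.3750 + 0.4669 + 0.2500
  = 1.7947 bits

I(S;T) = H(S) + H(T) - H(S,T)
  = 0.9544 + 1.0141 - 1.7947
  = 0.1738 bits

I(S;T) = 0.1738 bits > I(U;V) = 0.0698 bits, so (S, T) has the higher mutual information (stronger dependence).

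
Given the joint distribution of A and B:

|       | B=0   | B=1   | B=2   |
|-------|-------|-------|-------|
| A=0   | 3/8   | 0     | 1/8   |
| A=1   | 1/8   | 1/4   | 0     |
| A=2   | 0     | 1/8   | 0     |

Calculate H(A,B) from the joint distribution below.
H(A,B) = -Σ P(A,B) log₂ P(A,B), summed over the non-zero cells:
H(A,B) = -[(3/8)·log₂(3/8) + (1/8)·log₂(1/8) + (1/8)·log₂(1/8) + (1/4)·log₂(1/4) + (1/8)·log₂(1/8)]
  = 0.5306 + 0.3750 + 0.3750 + 0.5000 + 0.3750
  = 2.1556 bits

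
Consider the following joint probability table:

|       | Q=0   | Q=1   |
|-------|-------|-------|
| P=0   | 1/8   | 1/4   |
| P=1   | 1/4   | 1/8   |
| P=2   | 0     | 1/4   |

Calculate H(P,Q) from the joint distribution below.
H(P,Q) = -Σ P(P,Q) log₂ P(P,Q), summed over the non-zero cells:
H(P,Q) = -[(1/8)·log₂(1/8) + (1/4)·log₂(1/4) + (1/4)·log₂(1/4) + (1/8)·log₂(1/8) + (1/4)·log₂(1/4)]
  = 0.3750 + 0.5000 + 0.5000 + 0.3750 + 0.5000
  = 2.2500 bits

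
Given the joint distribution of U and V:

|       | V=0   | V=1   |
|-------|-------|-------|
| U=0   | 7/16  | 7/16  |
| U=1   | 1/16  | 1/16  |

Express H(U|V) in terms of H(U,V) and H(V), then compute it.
H(U|V) = H(U,V) - H(V)

Marginal P(V) (column sums):
  P(V=0) = 7/16 + 1/16 = 1/2
  P(V=1) = 7/16 + 1/16 = 1/2

H(U,V) = -[(7/16)·log₂(7/16) + (7/16)·log₂(7/16) + (1/16)·log₂(1/16) + (1/16)·log₂(1/16)]
  = 0.5218 + 0.5218 + 0.2500 + 0.2500
  = 1.5436 bits
H(V) = -[(1/2)·log₂(1/2) + (1/2)·log₂(1/2)]
  = 0.5000 + 0.5000
  = 1.0000 bits

H(U|V) = 1.5436 - 1.0000 = 0.5436 bits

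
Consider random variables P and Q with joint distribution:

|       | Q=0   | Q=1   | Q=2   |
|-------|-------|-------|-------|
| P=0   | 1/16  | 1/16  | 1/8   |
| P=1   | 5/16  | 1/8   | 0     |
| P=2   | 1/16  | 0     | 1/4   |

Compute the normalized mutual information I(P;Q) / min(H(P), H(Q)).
Marginal P(P) (row sums):
  P(P=0) = 1/16 + 1/16 + 1/8 = 1/4
  P(P=1) = 5/16 + 1/8 + 0 = 7/16
  P(P=2) = 1/16 + 0 + 1/4 = 5/16
Marginal P(Q) (column sums):
  P(Q=0) = 1/16 + 5/16 + 1/16 = 7/16
  P(Q=1) = 1/16 + 1/8 + 0 = 3/16
  P(Q=2) = 1/8 + 0 + 1/4 = 3/8

H(P) = -[(1/4)·log₂(1/4) + (7/16)·log₂(7/16) + (5/16)·log₂(5/16)]
  = 0.5000 + 0.5218 + 0.5244
  = 1.5462 bits
H(Q) = -[(7/16)·log₂(7/16) + (3/16)·log₂(3/16) + (3/8)·log₂(3/8)]
  = 0.5218 + 0.4528 + 0.5306
  = 1.5052 bits
H(P,Q) = -[(1/16)·log₂(1/16) + (1/16)·log₂(1/16) + (1/8)·log₂(1/8) + (5/16)·log₂(5/16) + (1/8)·log₂(1/8) + (1/16)·log₂(1/16) + (1/4)·log₂(1/4)]
  = 0.2500 + 0.2500 + 0.3750 + 0.5244 + 0.3750 + 0.2500 + 0.5000
  = 2.5244 bits

I(P;Q) = H(P) + H(Q) - H(P,Q)
  = 1.5462 + 1.5052 - 2.5244
  = 0.5270 bits

min(H(P), H(Q)) = min(1.5462, 1.5052) = 1.5052 bits
Normalized MI = 0.5270 / 1.5052 = 0.3501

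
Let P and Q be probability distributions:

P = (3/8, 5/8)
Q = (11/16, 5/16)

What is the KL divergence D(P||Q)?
D(P||Q) = Σ P(i) log₂(P(i)/Q(i))
  i=0: (3/8) × log₂((3/8)/(11/16)) = (3/8) × log₂(6/11) = -0.3279
  i=1: (5/8) × log₂((5/8)/(5/16)) = (5/8) × log₂(2) = 0.6250
D(P||Q) = -0.3279 + 0.6250
  = 0.2971 bits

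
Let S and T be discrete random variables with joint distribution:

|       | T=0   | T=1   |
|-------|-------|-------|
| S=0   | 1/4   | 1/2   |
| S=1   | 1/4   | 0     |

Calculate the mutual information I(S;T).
Marginal P(S) (row sums):
  P(S=0) = 1/4 + 1/2 = 3/4
  P(S=1) = 1/4 + 0 = 1/4
Marginal P(T) (column sums):
  P(T=0) = 1/4 + 1/4 = 1/2
  P(T=1) = 1/2 + 0 = 1/2

H(S) = -[(3/4)·log₂(3/4) + (1/4)·log₂(1/4)]
  = 0.3113 + 0.5000
  = 0.8113 bits
H(T) = -[(1/2)·log₂(1/2) + (1/2)·log₂(1/2)]
  = 0.5000 + 0.5000
  = 1.0000 bits
H(S,T) = -[(1/4)·log₂(1/4) + (1/2)·log₂(1/2) + (1/4)·log₂(1/4)]
  = 0.5000 + 0.5000 + 0.5000
  = 1.5000 bits

I(S;T) = H(S) + H(T) - H(S,T)
  = 0.8113 + 1.0000 - 1.5000
  = 0.3113 bits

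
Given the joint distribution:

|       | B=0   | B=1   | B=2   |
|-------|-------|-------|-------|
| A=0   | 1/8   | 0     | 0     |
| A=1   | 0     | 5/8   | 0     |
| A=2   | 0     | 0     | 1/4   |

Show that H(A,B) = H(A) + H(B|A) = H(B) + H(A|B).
Marginal P(A) (row sums):
  P(A=0) = 1/8 + 0 + 0 = 1/8
  P(A=1) = 0 + 5/8 + 0 = 5/8
  P(A=2) = 0 + 0 + 1/4 = 1/4
Marginal P(B) (column sums):
  P(B=0) = 1/8 + 0 + 0 = 1/8
  P(B=1) = 0 + 5/8 + 0 = 5/8
  P(B=2) = 0 + 0 + 1/4 = 1/4

Decomposition 1: H(A) + H(B|A)
H(A) = -[(1/8)·log₂(1/8) + (5/8)·log₂(5/8) + (1/4)·log₂(1/4)]
  = 0.3750 + 0.4238 + 0.5000
  = 1.2988 bits
H(B|A) = -Σ P(A,B)·log₂ P(B|A), where P(B|A) = P(A,B) / P(A)
  (cells with P(A,B) = 0 contribute 0)
  (A=0,B=0): P(B|A) = (1/8)/(1/8) = 1;  -(1/8)·log₂(1) = 0.0000
  (A=1,B=1): P(B|A) = (5/8)/(5/8) = 1;  -(5/8)·log₂(1) = 0.0000
  (A=2,B=2): P(B|A) = (1/4)/(1/4) = 1;  -(1/4)·log₂(1) = 0.0000
H(B|A) = 0.0000 + 0.0000 + 0.0000
  = 0.0000 bits
H(A) + H(B|A) = 1.2988 + 0.0000 = 1.2988 bits

Decomposition 2: H(B) + H(A|B)
H(B) = -[(1/8)·log₂(1/8) + (5/8)·log₂(5/8) + (1/4)·log₂(1/4)]
  = 0.3750 + 0.4238 + 0.5000
  = 1.2988 bits
H(A|B) = -Σ P(A,B)·log₂ P(A|B), where P(A|B) = P(A,B) / P(B)
  (cells with P(A,B) = 0 contribute 0)
  (A=0,B=0): P(A|B) = (1/8)/(1/8) = 1;  -(1/8)·log₂(1) = 0.0000
  (A=1,B=1): P(A|B) = (5/8)/(5/8) = 1;  -(5/8)·log₂(1) = 0.0000
  (A=2,B=2): P(A|B) = (1/4)/(1/4) = 1;  -(1/4)·log₂(1) = 0.0000
H(A|B) = 0.0000 + 0.0000 + 0.0000
  = 0.0000 bits
H(B) + H(A|B) = 1.2988 + 0.0000 = 1.2988 bits

Direct computation of the joint entropy:
H(A,B) = -[(1/8)·log₂(1/8) + (5/8)·log₂(5/8) + (1/4)·log₂(1/4)]
  = 0.3750 + 0.4238 + 0.5000
  = 1.2988 bits

All three agree: H(A,B) = 1.2988 bits ✓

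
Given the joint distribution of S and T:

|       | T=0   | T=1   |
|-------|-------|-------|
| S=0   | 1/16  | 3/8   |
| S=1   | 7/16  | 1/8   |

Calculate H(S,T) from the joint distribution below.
H(S,T) = -Σ P(S,T) log₂ P(S,T), summed over the non-zero cells:
H(S,T) = -[(1/16)·log₂(1/16) + (3/8)·log₂(3/8) + (7/16)·log₂(7/16) + (1/8)·log₂(1/8)]
  = 0.2500 + 0.5306 + 0.5218 + 0.3750
  = 1.6774 bits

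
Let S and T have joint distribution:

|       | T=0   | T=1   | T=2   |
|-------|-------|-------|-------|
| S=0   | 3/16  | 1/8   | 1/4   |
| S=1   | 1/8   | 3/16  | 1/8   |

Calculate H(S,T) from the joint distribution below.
H(S,T) = -Σ P(S,T) log₂ P(S,T), summed over the non-zero cells:
H(S,T) = -[(3/16)·log₂(3/16) + (1/8)·log₂(1/8) + (1/4)·log₂(1/4) + (1/8)·log₂(1/8) + (3/16)·log₂(3/16) + (1/8)·log₂(1/8)]
  = 0.4528 + 0.3750 + 0.5000 + 0.3750 + 0.4528 + 0.3750
  = 2.5306 bits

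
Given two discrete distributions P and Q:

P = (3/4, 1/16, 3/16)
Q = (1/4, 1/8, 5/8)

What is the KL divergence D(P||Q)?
D(P||Q) = Σ P(i) log₂(P(i)/Q(i))
  i=0: (3/4) × log₂((3/4)/(1/4)) = (3/4) × log₂(3) = 1.1887
  i=1: (1/16) × log₂((1/16)/(1/8)) = (1/16) × log₂(1/2) = -0.0625
  i=2: (3/16) × log₂((3/16)/(5/8)) = (3/16) × log₂(3/10) = -0.3257
D(P||Q) = 1.1887 - 0.0625 - 0.3257
  = 0.8005 bits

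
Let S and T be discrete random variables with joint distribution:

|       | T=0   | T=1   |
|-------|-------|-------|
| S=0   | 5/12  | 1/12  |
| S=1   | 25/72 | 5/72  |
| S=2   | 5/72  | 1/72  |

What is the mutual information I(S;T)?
Marginal P(S) (row sums):
  P(S=0) = 5/12 + 1/12 = 1/2
  P(S=1) = 25/72 + 5/72 = 5/12
  P(S=2) = 5/72 + 1/72 = 1/12
Marginal P(T) (column sums):
  P(T=0) = 5/12 + 25/72 + 5/72 = 5/6
  P(T=1) = 1/12 + 5/72 + 1/72 = 1/6

H(S) = -[(1/2)·log₂(1/2) + (5/12)·log₂(5/12) + (1/12)·log₂(1/12)]
  = 0.5000 + 0.5263 + 0.2987
  = 1.3250 bits
H(T) = -[(5/6)·log₂(5/6) + (1/6)·log₂(1/6)]
  = 0.2192 + 0.4308
  = 0.6500 bits
H(S,T) = -[(5/12)·log₂(5/12) + (1/12)·log₂(1/12) + (25/72)·log₂(25/72) + (5/72)·log₂(5/72) + (5/72)·log₂(5/72) + (1/72)·log₂(1/72)]
  = 0.5263 + 0.2987 + 0.5299 + 0.2672 + 0.2672 + 0.0857
  = 1.9750 bits

I(S;T) = H(S) + H(T) - H(S,T)
  = 1.3250 + 0.6500 - 1.9750
  = 0.0000 bits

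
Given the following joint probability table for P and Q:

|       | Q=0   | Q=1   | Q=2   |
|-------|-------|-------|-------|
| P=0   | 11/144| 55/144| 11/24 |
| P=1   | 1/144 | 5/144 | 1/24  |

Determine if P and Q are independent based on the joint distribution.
Marginal P(P) (row sums):
  P(P=0) = 11/144 + 55/144 + 11/24 = 11/12
  P(P=1) = 1/144 + 5/144 + 1/24 = 1/12
Marginal P(Q) (column sums):
  P(Q=0) = 11/144 + 1/144 = 1/12
  P(Q=1) = 55/144 + 5/144 = 5/12
  P(Q=2) = 11/24 + 1/24 = 1/2

P and Q are independent iff P(P=i,Q=j) = P(P=i)·P(Q=j) for every cell.
  P(P=0)·P(Q=0) = 11/12 × 1/12 = 11/144 = P(P=0,Q=0) ✓
  P(P=0)·P(Q=1) = 11/12 × 5/12 = 55/144 = P(P=0,Q=1) ✓
  P(P=0)·P(Q=2) = 11/12 × 1/2 = 11/24 = P(P=0,Q=2) ✓
  P(P=1)·P(Q=0) = 1/12 × 1/12 = 1/144 = P(P=1,Q=0) ✓
  P(P=1)·P(Q=1) = 1/12 × 5/12 = 5/144 = P(P=1,Q=1) ✓
  P(P=1)·P(Q=2) = 1/12 × 1/2 = 1/24 = P(P=1,Q=2) ✓

Yes, P and Q are independent: every cell factors, so I(P;Q) = 0 bits.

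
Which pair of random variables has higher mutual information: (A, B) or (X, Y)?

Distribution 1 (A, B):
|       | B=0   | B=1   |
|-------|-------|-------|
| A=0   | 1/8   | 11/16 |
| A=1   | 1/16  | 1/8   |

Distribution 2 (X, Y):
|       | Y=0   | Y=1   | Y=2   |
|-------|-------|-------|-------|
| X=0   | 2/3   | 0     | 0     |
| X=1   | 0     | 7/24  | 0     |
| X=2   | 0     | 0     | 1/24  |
Distribution 1 (A, B):
Marginal P(A) (row sums):
  P(A=0) = 1/8 + 11/16 = 13/16
  P(A=1) = 1/16 + 1/8 = 3/16
Marginal P(B) (column sums):
  P(B=0) = 1/8 + 1/16 = 3/16
  P(B=1) = 11/16 + 1/8 = 13/16

H(A) = -[(13/16)·log₂(13/16) + (3/16)·log₂(3/16)]
  = 0.2434 + 0.4528
  = 0.6962 bits
H(B) = -[(3/16)·log₂(3/16) + (13/16)·log₂(13/16)]
  = 0.4528 + 0.2434
  = 0.6962 bits
H(A,B) = -[(1/8)·log₂(1/8) + (11/16)·log₂(11/16) + (1/16)·log₂(1/16) + (1/8)·log₂(1/8)]
  = 0.3750 + 0.3716 + 0.2500 + 0.3750
  = 1.3716 bits

I(A;B) = H(A) + H(B) - H(A,B)
  = 0.6962 + 0.6962 - 1.3716
  = 0.0208 bits

Distribution 2 (X, Y):
Marginal P(X) (row sums):
  P(X=0) = 2/3 + 0 + 0 = 2/3
  P(X=1) = 0 + 7/24 + 0 = 7/24
  P(X=2) = 0 + 0 + 1/24 = 1/24
Marginal P(Y) (column sums):
  P(Y=0) = 2/3 + 0 + 0 = 2/3
  P(Y=1) = 0 + 7/24 + 0 = 7/24
  P(Y=2) = 0 + 0 + 1/24 = 1/24

H(X) = -[(2/3)·log₂(2/3) + (7/24)·log₂(7/24) + (1/24)·log₂(1/24)]
  = 0.3900 + 0.5185 + 0.1910
  = 1.0995 bits
H(Y) = -[(2/3)·log₂(2/3) + (7/24)·log₂(7/24) + (1/24)·log₂(1/24)]
  = 0.3900 + 0.5185 + 0.1910
  = 1.0995 bits
H(X,Y) = -[(2/3)·log₂(2/3) + (7/24)·log₂(7/24) + (1/24)·log₂(1/24)]
  = 0.3900 + 0.5185 + 0.1910
  = 1.0995 bits

I(X;Y) = H(X) + H(Y) - H(X,Y)
  = 1.0995 + 1.0995 - 1.0995
  = 1.0995 bits

I(X;Y) = 1.0995 bits > I(A;B) = 0.0208 bits, so (X, Y) has the higher mutual information (stronger dependence).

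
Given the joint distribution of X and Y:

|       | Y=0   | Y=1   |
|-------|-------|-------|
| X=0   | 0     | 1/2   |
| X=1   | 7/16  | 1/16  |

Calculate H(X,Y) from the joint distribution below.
H(X,Y) = -Σ P(X,Y) log₂ P(X,Y), summed over the non-zero cells:
H(X,Y) = -[(1/2)·log₂(1/2) + (7/16)·log₂(7/16) + (1/16)·log₂(1/16)]
  = 0.5000 + 0.5218 + 0.2500
  = 1.2718 bits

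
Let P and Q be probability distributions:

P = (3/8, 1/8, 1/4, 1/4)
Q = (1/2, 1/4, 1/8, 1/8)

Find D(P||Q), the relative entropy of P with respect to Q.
D(P||Q) = Σ P(i) log₂(P(i)/Q(i))
  i=0: (3/8) × log₂((3/8)/(1/2)) = (3/8) × log₂(3/4) = -0.1556
  i=1: (1/8) × log₂((1/8)/(1/4)) = (1/8) × log₂(1/2) = -0.1250
  i=2: (1/4) × log₂((1/4)/(1/8)) = (1/4) × log₂(2) = 0.2500
  i=3: (1/4) × log₂((1/4)/(1/8)) = (1/4) × log₂(2) = 0.2500
D(P||Q) = -0.1556 - 0.1250 + 0.2500 + 0.2500
  = 0.2194 bits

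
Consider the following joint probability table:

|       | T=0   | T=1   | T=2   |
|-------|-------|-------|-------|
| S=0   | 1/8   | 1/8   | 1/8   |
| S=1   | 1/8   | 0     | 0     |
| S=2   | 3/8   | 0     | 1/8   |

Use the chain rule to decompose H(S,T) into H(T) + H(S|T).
By the chain rule: H(S,T) = H(T) + H(S|T)

Marginal P(T) (column sums):
  P(T=0) = 1/8 + 1/8 + 3/8 = 5/8
  P(T=1) = 1/8 + 0 + 0 = 1/8
  P(T=2) = 1/8 + 0 + 1/8 = 1/4
H(T) = -[(5/8)·log₂(5/8) + (1/8)·log₂(1/8) + (1/4)·log₂(1/4)]
  = 0.4238 + 0.3750 + 0.5000
  = 1.2988 bits
H(S|T) = -Σ P(S,T)·log₂ P(S|T), where P(S|T) = P(S,T) / P(T)
  (cells with P(S,T) = 0 contribute 0)
  (S=0,T=0): P(S|T) = (1/8)/(5/8) = 1/5;  -(1/8)·log₂(1/5) = 0.2902
  (S=0,T=1): P(S|T) = (1/8)/(1/8) = 1;  -(1/8)·log₂(1) = 0.0000
  (S=0,T=2): P(S|T) = (1/8)/(1/4) = 1/2;  -(1/8)·log₂(1/2) = 0.1250
  (S=1,T=0): P(S|T) = (1/8)/(5/8) = 1/5;  -(1/8)·log₂(1/5) = 0.2902
  (S=2,T=0): P(S|T) = (3/8)/(5/8) = 3/5;  -(3/8)·log₂(3/5) = 0.2764
  (S=2,T=2): P(S|T) = (1/8)/(1/4) = 1/2;  -(1/8)·log₂(1/2) = 0.1250
H(S|T) = 0.2902 + 0.0000 + 0.1250 + 0.2902 + 0.2764 + 0.1250
  = 1.1068 bits

H(S,T) = H(T) + H(S|T) = 1.2988 + 1.1068 = 2.4056 bits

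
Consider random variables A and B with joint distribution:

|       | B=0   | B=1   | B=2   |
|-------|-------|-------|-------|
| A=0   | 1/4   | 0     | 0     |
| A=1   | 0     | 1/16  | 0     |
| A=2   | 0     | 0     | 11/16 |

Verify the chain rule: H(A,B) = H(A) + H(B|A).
Left side:
H(A,B) = -[(1/4)·log₂(1/4) + (1/16)·log₂(1/16) + (11/16)·log₂(11/16)]
  = 0.5000 + 0.2500 + 0.3716
  = 1.1216 bits

Right side:
Marginal P(A) (row sums):
  P(A=0) = 1/4 + 0 + 0 = 1/4
  P(A=1) = 0 + 1/16 + 0 = 1/16
  P(A=2) = 0 + 0 + 11/16 = 11/16
H(A) = -[(1/4)·log₂(1/4) + (1/16)·log₂(1/16) + (11/16)·log₂(11/16)]
  = 0.5000 + 0.2500 + 0.3716
  = 1.1216 bits
H(B|A) = -Σ P(A,B)·log₂ P(B|A), where P(B|A) = P(A,B) / P(A)
  (cells with P(A,B) = 0 contribute 0)
  (A=0,B=0): P(B|A) = (1/4)/(1/4) = 1;  -(1/4)·log₂(1) = 0.0000
  (A=1,B=1): P(B|A) = (1/16)/(1/16) = 1;  -(1/16)·log₂(1) = 0.0000
  (A=2,B=2): P(B|A) = (11/16)/(11/16) = 1;  -(11/16)·log₂(1) = 0.0000
H(B|A) = 0.0000 + 0.0000 + 0.0000
  = 0.0000 bits
H(A) + H(B|A) = 1.1216 + 0.0000 = 1.1216 bits

Both sides equal 1.1216 bits, so the chain rule holds ✓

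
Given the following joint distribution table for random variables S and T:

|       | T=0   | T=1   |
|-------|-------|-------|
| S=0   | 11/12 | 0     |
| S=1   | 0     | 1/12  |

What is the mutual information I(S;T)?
Marginal P(S) (row sums):
  P(S=0) = 11/12 + 0 = 11/12
  P(S=1) = 0 + 1/12 = 1/12
Marginal P(T) (column sums):
  P(T=0) = 11/12 + 0 = 11/12
  P(T=1) = 0 + 1/12 = 1/12

H(S) = -[(11/12)·log₂(11/12) + (1/12)·log₂(1/12)]
  = 0.1151 + 0.2987
  = 0.4138 bits
H(T) = -[(11/12)·log₂(11/12) + (1/12)·log₂(1/12)]
  = 0.1151 + 0.2987
  = 0.4138 bits
H(S,T) = -[(11/12)·log₂(11/12) + (1/12)·log₂(1/12)]
  = 0.1151 + 0.2987
  = 0.4138 bits

I(S;T) = H(S) + H(T) - H(S,T)
  = 0.4138 + 0.4138 - 0.4138
  = 0.4138 bits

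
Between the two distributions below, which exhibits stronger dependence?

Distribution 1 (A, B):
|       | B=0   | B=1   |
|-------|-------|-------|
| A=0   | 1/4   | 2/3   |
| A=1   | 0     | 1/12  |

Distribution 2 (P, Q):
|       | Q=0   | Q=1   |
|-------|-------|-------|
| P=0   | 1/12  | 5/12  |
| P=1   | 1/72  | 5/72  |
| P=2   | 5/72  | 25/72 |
Distribution 1 (A, B):
Marginal P(A) (row sums):
  P(A=0) = 1/4 + 2/3 = 11/12
  P(A=1) = 0 + 1/12 = 1/12
Marginal P(B) (column sums):
  P(B=0) = 1/4 + 0 = 1/4
  P(B=1) = 2/3 + 1/12 = 3/4

H(A) = -[(11/12)·log₂(11/12) + (1/12)·log₂(1/12)]
  = 0.1151 + 0.2987
  = 0.4138 bits
H(B) = -[(1/4)·log₂(1/4) + (3/4)·log₂(3/4)]
  = 0.5000 + 0.3113
  = 0.8113 bits
H(A,B) = -[(1/4)·log₂(1/4) + (2/3)·log₂(2/3) + (1/12)·log₂(1/12)]
  = 0.5000 + 0.3900 + 0.2987
  = 1.1887 bits

I(A;B) = H(A) + H(B) - H(A,B)
  = 0.4138 + 0.8113 - 1.1887
  = 0.0364 bits

Distribution 2 (P, Q):
Marginal P(P) (row sums):
  P(P=0) = 1/12 + 5/12 = 1/2
  P(P=1) = 1/72 + 5/72 = 1/12
  P(P=2) = 5/72 + 25/72 = 5/12
Marginal P(Q) (column sums):
  P(Q=0) = 1/12 + 1/72 + 5/72 = 1/6
  P(Q=1) = 5/12 + 5/72 + 25/72 = 5/6

H(P) = -[(1/2)·log₂(1/2) + (1/12)·log₂(1/12) + (5/12)·log₂(5/12)]
  = 0.5000 + 0.2987 + 0.5263
  = 1.3250 bits
H(Q) = -[(1/6)·log₂(1/6) + (5/6)·log₂(5/6)]
  = 0.4308 + 0.2192
  = 0.6500 bits
H(P,Q) = -[(1/12)·log₂(1/12) + (5/12)·log₂(5/12) + (1/72)·log₂(1/72) + (5/72)·log₂(5/72) + (5/72)·log₂(5/72) + (25/72)·log₂(25/72)]
  = 0.2987 + 0.5263 + 0.0857 + 0.2672 + 0.2672 + 0.5299
  = 1.9750 bits

I(P;Q) = H(P) + H(Q) - H(P,Q)
  = 1.3250 + 0.6500 - 1.9750
  = 0.0000 bits

I(A;B) = 0.0364 bits > I(P;Q) = 0.0000 bits, so (A, B) has the higher mutual information (stronger dependence).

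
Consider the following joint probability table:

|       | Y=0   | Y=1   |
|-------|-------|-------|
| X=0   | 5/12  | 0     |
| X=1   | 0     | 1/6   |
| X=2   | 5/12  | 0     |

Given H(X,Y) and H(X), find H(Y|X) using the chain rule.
From the chain rule: H(X,Y) = H(X) + H(Y|X)
Therefore: H(Y|X) = H(X,Y) - H(X)

H(X,Y) = -[(5/12)·log₂(5/12) + (1/6)·log₂(1/6) + (5/12)·log₂(5/12)]
  = 0.5263 + 0.4308 + 0.5263
  = 1.4834 bits
Marginal P(X) (row sums):
  P(X=0) = 5/12 + 0 = 5/12
  P(X=1) = 0 + 1/6 = 1/6
  P(X=2) = 5/12 + 0 = 5/12
H(X) = -[(5/12)·log₂(5/12) + (1/6)·log₂(1/6) + (5/12)·log₂(5/12)]
  = 0.5263 + 0.4308 + 0.5263
  = 1.4834 bits

H(Y|X) = 1.4834 - 1.4834 = 0.0000 bits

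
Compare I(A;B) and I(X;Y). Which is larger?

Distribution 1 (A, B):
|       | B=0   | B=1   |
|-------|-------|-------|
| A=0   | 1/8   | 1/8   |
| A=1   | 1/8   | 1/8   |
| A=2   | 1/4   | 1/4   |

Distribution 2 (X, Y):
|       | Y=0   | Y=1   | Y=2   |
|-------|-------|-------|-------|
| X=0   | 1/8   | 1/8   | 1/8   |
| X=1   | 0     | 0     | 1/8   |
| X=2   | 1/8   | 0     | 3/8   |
Distribution 1 (A, B):
Marginal P(A) (row sums):
  P(A=0) = 1/8 + 1/8 = 1/4
  P(A=1) = 1/8 + 1/8 = 1/4
  P(A=2) = 1/4 + 1/4 = 1/2
Marginal P(B) (column sums):
  P(B=0) = 1/8 + 1/8 + 1/4 = 1/2
  P(B=1) = 1/8 + 1/8 + 1/4 = 1/2

H(A) = -[(1/4)·log₂(1/4) + (1/4)·log₂(1/4) + (1/2)·log₂(1/2)]
  = 0.5000 + 0.5000 + 0.5000
  = 1.5000 bits
H(B) = -[(1/2)·log₂(1/2) + (1/2)·log₂(1/2)]
  = 0.5000 + 0.5000
  = 1.0000 bits
H(A,B) = -[(1/8)·log₂(1/8) + (1/8)·log₂(1/8) + (1/8)·log₂(1/8) + (1/8)·log₂(1/8) + (1/4)·log₂(1/4) + (1/4)·log₂(1/4)]
  = 0.3750 + 0.3750 + 0.3750 + 0.3750 + 0.5000 + 0.5000
  = 2.5000 bits

I(A;B) = H(A) + H(B) - H(A,B)
  = 1.5000 + 1.0000 - 2.5000
  = 0.0000 bits

Distribution 2 (X, Y):
Marginal P(X) (row sums):
  P(X=0) = 1/8 + 1/8 + 1/8 = 3/8
  P(X=1) = 0 + 0 + 1/8 = 1/8
  P(X=2) = 1/8 + 0 + 3/8 = 1/2
Marginal P(Y) (column sums):
  P(Y=0) = 1/8 + 0 + 1/8 = 1/4
  P(Y=1) = 1/8 + 0 + 0 = 1/8
  P(Y=2) = 1/8 + 1/8 + 3/8 = 5/8

H(X) = -[(3/8)·log₂(3/8) + (1/8)·log₂(1/8) + (1/2)·log₂(1/2)]
  = 0.5306 + 0.3750 + 0.5000
  = 1.4056 bits
H(Y) = -[(1/4)·log₂(1/4) + (1/8)·log₂(1/8) + (5/8)·log₂(5/8)]
  = 0.5000 + 0.3750 + 0.4238
  = 1.2988 bits
H(X,Y) = -[(1/8)·log₂(1/8) + (1/8)·log₂(1/8) + (1/8)·log₂(1/8) + (1/8)·log₂(1/8) + (1/8)·log₂(1/8) + (3/8)·log₂(3/8)]
  = 0.3750 + 0.3750 + 0.3750 + 0.3750 + 0.3750 + 0.5306
  = 2.4056 bits

I(X;Y) = H(X) + H(Y) - H(X,Y)
  = 1.4056 + 1.2988 - 2.4056
  = 0.2988 bits

I(X;Y) = 0.2988 bits > I(A;B) = 0.0000 bits, so (X, Y) has the higher mutual information (stronger dependence).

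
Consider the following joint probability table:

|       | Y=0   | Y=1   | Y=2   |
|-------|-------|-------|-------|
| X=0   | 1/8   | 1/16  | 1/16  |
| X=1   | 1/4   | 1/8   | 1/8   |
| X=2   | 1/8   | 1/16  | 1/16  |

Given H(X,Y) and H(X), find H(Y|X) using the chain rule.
From the chain rule: H(X,Y) = H(X) + H(Y|X)
Therefore: H(Y|X) = H(X,Y) - H(X)

H(X,Y) = -[(1/8)·log₂(1/8) + (1/16)·log₂(1/16) + (1/16)·log₂(1/16) + (1/4)·log₂(1/4) + (1/8)·log₂(1/8) + (1/8)·log₂(1/8) + (1/8)·log₂(1/8) + (1/16)·log₂(1/16) + (1/16)·log₂(1/16)]
  = 0.3750 + 0.2500 + 0.2500 + 0.5000 + 0.3750 + 0.3750 + 0.3750 + 0.2500 + 0.2500
  = 3.0000 bits
Marginal P(X) (row sums):
  P(X=0) = 1/8 + 1/16 + 1/16 = 1/4
  P(X=1) = 1/4 + 1/8 + 1/8 = 1/2
  P(X=2) = 1/8 + 1/16 + 1/16 = 1/4
H(X) = -[(1/4)·log₂(1/4) + (1/2)·log₂(1/2) + (1/4)·log₂(1/4)]
  = 0.5000 + 0.5000 + 0.5000
  = 1.5000 bits

H(Y|X) = 3.0000 - 1.5000 = 1.5000 bits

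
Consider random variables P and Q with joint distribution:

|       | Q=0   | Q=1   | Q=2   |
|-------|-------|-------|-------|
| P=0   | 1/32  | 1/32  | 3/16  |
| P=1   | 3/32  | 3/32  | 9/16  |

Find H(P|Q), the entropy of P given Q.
Marginal P(Q) (column sums):
  P(Q=0) = 1/32 + 3/32 = 1/8
  P(Q=1) = 1/32 + 3/32 = 1/8
  P(Q=2) = 3/16 + 9/16 = 3/4

H(P|Q) = -Σ P(P,Q)·log₂ P(P|Q), where P(P|Q) = P(P,Q) / P(Q)
  (P=0,Q=0): P(P|Q) = (1/32)/(1/8) = 1/4;  -(1/32)·log₂(1/4) = 0.0625
  (P=0,Q=1): P(P|Q) = (1/32)/(1/8) = 1/4;  -(1/32)·log₂(1/4) = 0.0625
  (P=0,Q=2): P(P|Q) = (3/16)/(3/4) = 1/4;  -(3/16)·log₂(1/4) = 0.3750
  (P=1,Q=0): P(P|Q) = (3/32)/(1/8) = 3/4;  -(3/32)·log₂(3/4) = 0.0389
  (P=1,Q=1): P(P|Q) = (3/32)/(1/8) = 3/4;  -(3/32)·log₂(3/4) = 0.0389
  (P=1,Q=2): P(P|Q) = (9/16)/(3/4) = 3/4;  -(9/16)·log₂(3/4) = 0.2335
H(P|Q) = 0.0625 + 0.0625 + 0.3750 + 0.0389 + 0.0389 + 0.2335
  = 0.8113 bits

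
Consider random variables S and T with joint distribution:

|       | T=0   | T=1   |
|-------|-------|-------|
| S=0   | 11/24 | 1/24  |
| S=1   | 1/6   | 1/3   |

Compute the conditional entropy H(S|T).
Marginal P(T) (column sums):
  P(T=0) = 11/24 + 1/6 = 5/8
  P(T=1) = 1/24 + 1/3 = 3/8

H(S|T) = -Σ P(S,T)·log₂ P(S|T), where P(S|T) = P(S,T) / P(T)
  (S=0,T=0): P(S|T) = (11/24)/(5/8) = 11/15;  -(11/24)·log₂(11/15) = 0.2051
  (S=0,T=1): P(S|T) = (1/24)/(3/8) = 1/9;  -(1/24)·log₂(1/9) = 0.1321
  (S=1,T=0): P(S|T) = (1/6)/(5/8) = 4/15;  -(1/6)·log₂(4/15) = 0.3178
  (S=1,T=1): P(S|T) = (1/3)/(3/8) = 8/9;  -(1/3)·log₂(8/9) = 0.0566
H(S|T) = 0.2051 + 0.1321 + 0.3178 + 0.0566
  = 0.7116 bits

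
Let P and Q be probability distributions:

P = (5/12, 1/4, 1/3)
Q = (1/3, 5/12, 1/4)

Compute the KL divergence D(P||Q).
D(P||Q) = Σ P(i) log₂(P(i)/Q(i))
  i=0: (5/12) × log₂((5/12)/(1/3)) = (5/12) × log₂(5/4) = 0.1341
  i=1: (1/4) × log₂((1/4)/(5/12)) = (1/4) × log₂(3/5) = -0.1842
  i=2: (1/3) × log₂((1/3)/(1/4)) = (1/3) × log₂(4/3) = 0.1383
D(P||Q) = 0.1341 - 0.1842 + 0.1383
  = 0.0882 bits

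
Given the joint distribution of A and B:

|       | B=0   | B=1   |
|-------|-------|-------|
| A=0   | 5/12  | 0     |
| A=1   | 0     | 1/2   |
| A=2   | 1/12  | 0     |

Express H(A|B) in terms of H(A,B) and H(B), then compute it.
H(A|B) = H(A,B) - H(B)

Marginal P(B) (column sums):
  P(B=0) = 5/12 + 0 + 1/12 = 1/2
  P(B=1) = 0 + 1/2 + 0 = 1/2

H(A,B) = -[(5/12)·log₂(5/12) + (1/2)·log₂(1/2) + (1/12)·log₂(1/12)]
  = 0.5263 + 0.5000 + 0.2987
  = 1.3250 bits
H(B) = -[(1/2)·log₂(1/2) + (1/2)·log₂(1/2)]
  = 0.5000 + 0.5000
  = 1.0000 bits

H(A|B) = 1.3250 - 1.0000 = 0.3250 bits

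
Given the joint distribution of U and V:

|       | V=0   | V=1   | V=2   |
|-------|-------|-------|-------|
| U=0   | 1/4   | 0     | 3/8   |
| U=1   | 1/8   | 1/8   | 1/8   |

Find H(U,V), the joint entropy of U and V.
H(U,V) = -Σ P(U,V) log₂ P(U,V), summed over the non-zero cells:
H(U,V) = -[(1/4)·log₂(1/4) + (3/8)·log₂(3/8) + (1/8)·log₂(1/8) + (1/8)·log₂(1/8) + (1/8)·log₂(1/8)]
  = 0.5000 + 0.5306 + 0.3750 + 0.3750 + 0.3750
  = 2.1556 bits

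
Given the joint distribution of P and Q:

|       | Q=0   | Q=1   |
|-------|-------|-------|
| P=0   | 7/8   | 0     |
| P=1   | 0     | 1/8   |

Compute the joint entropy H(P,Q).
H(P,Q) = -Σ P(P,Q) log₂ P(P,Q), summed over the non-zero cells:
H(P,Q) = -[(7/8)·log₂(7/8) + (1/8)·log₂(1/8)]
  = 0.1686 + 0.3750
  = 0.5436 bits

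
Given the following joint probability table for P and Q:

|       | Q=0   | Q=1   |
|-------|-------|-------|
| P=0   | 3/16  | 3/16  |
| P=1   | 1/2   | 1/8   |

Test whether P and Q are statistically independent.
Marginal P(P) (row sums):
  P(P=0) = 3/16 + 3/16 = 3/8
  P(P=1) = 1/2 + 1/8 = 5/8
Marginal P(Q) (column sums):
  P(Q=0) = 3/16 + 1/2 = 11/16
  P(Q=1) = 3/16 + 1/8 = 5/16

P and Q are independent iff P(P=i,Q=j) = P(P=i)·P(Q=j) for every cell.
  P(P=0)·P(Q=0) = 3/8 × 11/16 = 33/128, but P(P=0,Q=0) = 3/16 ✗

No, P and Q are not independent. Quantitatively, I(P;Q) > 0:

H(P) = -[(3/8)·log₂(3/8) + (5/8)·log₂(5/8)]
  = 0.5306 + 0.4238
  = 0.9544 bits
H(Q) = -[(11/16)·log₂(11/16) + (5/16)·log₂(5/16)]
  = 0.3716 + 0.5244
  = 0.8960 bits
H(P,Q) = -[(3/16)·log₂(3/16) + (3/16)·log₂(3/16) + (1/2)·log₂(1/2) + (1/8)·log₂(1/8)]
  = 0.4528 + 0.4528 + 0.5000 + 0.3750
  = 1.7806 bits
I(P;Q) = H(P) + H(Q) - H(P,Q) = 0.9544 + 0.8960 - 1.7806 = 0.0698 bits > 0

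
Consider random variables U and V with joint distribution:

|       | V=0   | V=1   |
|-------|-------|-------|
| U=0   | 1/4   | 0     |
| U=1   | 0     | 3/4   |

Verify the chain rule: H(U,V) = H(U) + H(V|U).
Left side:
H(U,V) = -[(1/4)·log₂(1/4) + (3/4)·log₂(3/4)]
  = 0.5000 + 0.3113
  = 0.8113 bits

Right side:
Marginal P(U) (row sums):
  P(U=0) = 1/4 + 0 = 1/4
  P(U=1) = 0 + 3/4 = 3/4
H(U) = -[(1/4)·log₂(1/4) + (3/4)·log₂(3/4)]
  = 0.5000 + 0.3113
  = 0.8113 bits
H(V|U) = -Σ P(U,V)·log₂ P(V|U), where P(V|U) = P(U,V) / P(U)
  (cells with P(U,V) = 0 contribute 0)
  (U=0,V=0): P(V|U) = (1/4)/(1/4) = 1;  -(1/4)·log₂(1) = 0.0000
  (U=1,V=1): P(V|U) = (3/4)/(3/4) = 1;  -(3/4)·log₂(1) = 0.0000
H(V|U) = 0.0000 + 0.0000
  = 0.0000 bits
H(U) + H(V|U) = 0.8113 + 0.0000 = 0.8113 bits

Both sides equal 0.8113 bits, so the chain rule holds ✓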